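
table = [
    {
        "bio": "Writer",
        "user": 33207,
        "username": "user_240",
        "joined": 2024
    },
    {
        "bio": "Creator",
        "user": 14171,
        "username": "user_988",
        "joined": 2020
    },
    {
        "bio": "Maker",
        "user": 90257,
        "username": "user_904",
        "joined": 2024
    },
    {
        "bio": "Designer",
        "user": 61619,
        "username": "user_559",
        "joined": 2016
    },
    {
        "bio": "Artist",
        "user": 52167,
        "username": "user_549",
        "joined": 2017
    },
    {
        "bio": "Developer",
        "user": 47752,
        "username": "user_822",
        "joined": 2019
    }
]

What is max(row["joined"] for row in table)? 2024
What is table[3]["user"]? 61619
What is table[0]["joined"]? 2024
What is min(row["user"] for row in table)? 14171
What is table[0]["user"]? 33207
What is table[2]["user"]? 90257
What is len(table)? 6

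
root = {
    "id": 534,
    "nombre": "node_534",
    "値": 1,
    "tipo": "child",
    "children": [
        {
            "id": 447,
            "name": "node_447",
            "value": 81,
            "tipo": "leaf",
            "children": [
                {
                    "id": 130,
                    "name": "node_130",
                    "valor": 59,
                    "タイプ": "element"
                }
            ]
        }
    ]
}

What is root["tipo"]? "child"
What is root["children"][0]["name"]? "node_447"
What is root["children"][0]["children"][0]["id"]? 130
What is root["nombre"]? "node_534"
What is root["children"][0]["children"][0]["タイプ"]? "element"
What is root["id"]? 534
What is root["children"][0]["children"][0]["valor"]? 59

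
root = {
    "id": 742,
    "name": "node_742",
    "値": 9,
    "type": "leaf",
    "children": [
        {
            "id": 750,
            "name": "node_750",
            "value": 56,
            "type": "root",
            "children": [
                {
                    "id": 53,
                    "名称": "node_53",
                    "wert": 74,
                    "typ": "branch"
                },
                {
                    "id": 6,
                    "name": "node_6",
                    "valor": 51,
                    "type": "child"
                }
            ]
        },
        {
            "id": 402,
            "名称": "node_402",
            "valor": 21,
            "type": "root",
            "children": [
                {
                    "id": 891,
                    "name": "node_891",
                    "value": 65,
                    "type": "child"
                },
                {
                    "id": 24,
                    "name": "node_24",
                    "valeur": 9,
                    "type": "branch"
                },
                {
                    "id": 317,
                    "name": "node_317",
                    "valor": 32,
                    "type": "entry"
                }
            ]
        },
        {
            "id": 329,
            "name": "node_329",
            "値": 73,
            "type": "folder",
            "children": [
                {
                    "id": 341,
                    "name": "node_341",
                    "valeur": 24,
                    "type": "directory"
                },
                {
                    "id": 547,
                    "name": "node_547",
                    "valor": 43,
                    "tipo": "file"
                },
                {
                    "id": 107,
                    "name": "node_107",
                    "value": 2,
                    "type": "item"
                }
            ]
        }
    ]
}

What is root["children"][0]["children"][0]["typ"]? "branch"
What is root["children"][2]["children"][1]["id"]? 547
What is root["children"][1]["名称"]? "node_402"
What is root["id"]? 742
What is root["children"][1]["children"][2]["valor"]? 32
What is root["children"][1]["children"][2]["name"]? "node_317"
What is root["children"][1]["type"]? "root"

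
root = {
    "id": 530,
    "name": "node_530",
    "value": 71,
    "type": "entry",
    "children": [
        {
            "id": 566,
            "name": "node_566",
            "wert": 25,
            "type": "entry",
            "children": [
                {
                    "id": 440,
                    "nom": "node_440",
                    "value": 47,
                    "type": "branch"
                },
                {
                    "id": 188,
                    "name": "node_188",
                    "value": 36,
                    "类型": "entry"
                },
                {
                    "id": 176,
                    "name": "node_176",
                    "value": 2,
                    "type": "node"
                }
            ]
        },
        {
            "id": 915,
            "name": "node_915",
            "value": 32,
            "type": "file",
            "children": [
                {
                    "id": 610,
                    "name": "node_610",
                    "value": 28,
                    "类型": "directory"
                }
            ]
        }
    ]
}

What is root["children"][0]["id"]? 566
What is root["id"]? 530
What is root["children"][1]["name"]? "node_915"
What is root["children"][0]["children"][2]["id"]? 176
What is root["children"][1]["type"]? "file"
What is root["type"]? "entry"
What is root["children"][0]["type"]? "entry"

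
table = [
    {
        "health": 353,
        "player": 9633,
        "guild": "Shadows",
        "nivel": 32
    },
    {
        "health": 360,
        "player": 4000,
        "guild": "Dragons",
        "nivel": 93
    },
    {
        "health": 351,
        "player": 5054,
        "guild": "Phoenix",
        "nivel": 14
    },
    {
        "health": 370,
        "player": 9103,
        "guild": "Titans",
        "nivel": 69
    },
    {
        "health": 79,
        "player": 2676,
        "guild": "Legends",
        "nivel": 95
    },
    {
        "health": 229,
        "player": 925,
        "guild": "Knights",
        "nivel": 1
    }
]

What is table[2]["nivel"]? 14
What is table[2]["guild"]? "Phoenix"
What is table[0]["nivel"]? 32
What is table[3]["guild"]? "Titans"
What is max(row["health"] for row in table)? 370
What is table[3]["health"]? 370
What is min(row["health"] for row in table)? 79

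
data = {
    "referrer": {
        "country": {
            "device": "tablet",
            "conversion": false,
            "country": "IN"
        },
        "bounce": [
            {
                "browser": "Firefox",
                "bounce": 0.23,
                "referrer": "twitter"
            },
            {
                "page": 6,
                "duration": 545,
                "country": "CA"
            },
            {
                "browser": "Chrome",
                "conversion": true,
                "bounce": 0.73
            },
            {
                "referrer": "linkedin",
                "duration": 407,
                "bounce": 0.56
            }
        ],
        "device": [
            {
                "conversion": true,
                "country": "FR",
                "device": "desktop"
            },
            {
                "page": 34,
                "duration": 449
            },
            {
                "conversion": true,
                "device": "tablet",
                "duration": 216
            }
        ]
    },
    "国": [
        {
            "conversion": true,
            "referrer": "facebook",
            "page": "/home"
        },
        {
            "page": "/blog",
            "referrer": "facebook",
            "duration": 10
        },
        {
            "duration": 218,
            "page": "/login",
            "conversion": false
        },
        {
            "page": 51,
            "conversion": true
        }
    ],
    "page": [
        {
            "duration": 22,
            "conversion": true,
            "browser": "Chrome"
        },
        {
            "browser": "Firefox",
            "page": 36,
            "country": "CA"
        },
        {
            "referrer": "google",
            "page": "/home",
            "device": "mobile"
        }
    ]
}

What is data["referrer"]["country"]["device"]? "tablet"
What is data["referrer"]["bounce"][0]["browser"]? "Firefox"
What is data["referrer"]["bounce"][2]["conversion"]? True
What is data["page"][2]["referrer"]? "google"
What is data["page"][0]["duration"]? 22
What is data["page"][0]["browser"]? "Chrome"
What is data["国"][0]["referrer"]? "facebook"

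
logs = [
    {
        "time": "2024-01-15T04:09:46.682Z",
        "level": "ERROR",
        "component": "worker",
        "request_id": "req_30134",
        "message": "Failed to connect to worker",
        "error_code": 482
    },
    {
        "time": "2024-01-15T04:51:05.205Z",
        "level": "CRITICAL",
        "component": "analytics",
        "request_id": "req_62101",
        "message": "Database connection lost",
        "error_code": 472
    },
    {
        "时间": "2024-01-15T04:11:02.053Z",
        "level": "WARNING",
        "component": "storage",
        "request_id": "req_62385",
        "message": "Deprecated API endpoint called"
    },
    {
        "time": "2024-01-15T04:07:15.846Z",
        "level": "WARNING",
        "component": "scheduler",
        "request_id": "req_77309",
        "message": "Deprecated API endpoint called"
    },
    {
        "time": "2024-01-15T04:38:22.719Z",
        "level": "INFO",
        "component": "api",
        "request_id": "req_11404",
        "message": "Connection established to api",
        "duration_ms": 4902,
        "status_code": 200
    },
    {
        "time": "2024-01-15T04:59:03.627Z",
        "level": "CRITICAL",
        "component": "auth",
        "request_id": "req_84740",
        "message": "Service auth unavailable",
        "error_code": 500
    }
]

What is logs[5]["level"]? "CRITICAL"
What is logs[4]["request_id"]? "req_11404"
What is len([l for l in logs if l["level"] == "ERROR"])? 1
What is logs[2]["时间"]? "2024-01-15T04:11:02.053Z"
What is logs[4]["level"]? "INFO"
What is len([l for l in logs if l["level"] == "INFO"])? 1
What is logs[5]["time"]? "2024-01-15T04:59:03.627Z"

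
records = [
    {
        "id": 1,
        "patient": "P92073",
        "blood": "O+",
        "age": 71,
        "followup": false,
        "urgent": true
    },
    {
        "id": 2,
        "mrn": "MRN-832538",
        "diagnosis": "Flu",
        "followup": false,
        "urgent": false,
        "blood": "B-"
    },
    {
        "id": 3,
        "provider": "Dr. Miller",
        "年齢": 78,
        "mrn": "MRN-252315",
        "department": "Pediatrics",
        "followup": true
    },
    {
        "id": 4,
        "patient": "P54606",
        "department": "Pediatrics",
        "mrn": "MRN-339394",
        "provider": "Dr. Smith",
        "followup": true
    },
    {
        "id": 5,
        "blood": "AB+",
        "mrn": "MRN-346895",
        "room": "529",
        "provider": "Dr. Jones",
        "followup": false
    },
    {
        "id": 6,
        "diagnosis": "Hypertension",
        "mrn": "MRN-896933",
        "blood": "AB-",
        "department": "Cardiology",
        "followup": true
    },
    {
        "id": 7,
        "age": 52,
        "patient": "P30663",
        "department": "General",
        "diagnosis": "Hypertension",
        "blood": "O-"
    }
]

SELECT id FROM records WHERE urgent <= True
[1, 2]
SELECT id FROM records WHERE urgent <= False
[2]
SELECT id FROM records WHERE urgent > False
[1]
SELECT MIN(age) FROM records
52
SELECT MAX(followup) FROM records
True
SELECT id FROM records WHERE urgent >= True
[1]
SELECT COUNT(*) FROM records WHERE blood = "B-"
1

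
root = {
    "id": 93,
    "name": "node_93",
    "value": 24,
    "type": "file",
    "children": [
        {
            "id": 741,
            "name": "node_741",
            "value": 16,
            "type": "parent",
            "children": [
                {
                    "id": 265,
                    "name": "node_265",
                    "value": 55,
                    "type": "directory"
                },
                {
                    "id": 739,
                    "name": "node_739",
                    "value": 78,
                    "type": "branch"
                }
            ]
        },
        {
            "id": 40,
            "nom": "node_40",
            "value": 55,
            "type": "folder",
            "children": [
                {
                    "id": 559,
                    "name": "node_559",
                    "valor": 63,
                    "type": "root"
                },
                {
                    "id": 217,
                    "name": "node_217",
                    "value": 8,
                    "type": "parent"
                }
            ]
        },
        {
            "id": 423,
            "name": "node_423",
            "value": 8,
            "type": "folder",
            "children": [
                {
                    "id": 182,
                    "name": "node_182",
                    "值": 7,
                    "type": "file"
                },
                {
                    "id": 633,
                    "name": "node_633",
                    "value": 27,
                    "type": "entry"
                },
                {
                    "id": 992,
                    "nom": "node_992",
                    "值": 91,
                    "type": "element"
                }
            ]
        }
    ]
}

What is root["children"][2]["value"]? 8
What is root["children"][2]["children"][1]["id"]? 633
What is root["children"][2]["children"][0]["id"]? 182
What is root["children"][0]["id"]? 741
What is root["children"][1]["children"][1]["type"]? "parent"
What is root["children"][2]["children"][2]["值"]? 91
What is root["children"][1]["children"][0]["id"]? 559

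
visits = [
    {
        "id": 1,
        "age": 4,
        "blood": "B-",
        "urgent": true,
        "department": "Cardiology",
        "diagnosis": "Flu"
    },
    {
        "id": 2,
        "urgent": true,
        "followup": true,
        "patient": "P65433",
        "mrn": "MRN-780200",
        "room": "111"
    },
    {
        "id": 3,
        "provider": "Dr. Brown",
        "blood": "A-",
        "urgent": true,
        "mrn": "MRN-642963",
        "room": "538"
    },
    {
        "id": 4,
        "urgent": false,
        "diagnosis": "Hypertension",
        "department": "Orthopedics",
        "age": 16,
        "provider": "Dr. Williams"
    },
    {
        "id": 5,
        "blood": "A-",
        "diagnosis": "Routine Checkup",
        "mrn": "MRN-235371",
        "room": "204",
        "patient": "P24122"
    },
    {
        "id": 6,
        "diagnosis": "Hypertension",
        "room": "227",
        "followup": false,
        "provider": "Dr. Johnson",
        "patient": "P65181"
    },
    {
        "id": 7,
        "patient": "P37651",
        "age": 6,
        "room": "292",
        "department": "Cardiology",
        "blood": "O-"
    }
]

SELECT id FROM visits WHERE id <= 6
[1, 2, 3, 4, 5, 6]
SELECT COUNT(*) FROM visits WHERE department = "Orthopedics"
1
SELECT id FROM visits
[1, 2, 3, 4, 5, 6, 7]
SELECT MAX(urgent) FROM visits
True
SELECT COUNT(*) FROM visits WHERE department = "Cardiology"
2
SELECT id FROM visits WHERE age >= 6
[4, 7]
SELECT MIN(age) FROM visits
4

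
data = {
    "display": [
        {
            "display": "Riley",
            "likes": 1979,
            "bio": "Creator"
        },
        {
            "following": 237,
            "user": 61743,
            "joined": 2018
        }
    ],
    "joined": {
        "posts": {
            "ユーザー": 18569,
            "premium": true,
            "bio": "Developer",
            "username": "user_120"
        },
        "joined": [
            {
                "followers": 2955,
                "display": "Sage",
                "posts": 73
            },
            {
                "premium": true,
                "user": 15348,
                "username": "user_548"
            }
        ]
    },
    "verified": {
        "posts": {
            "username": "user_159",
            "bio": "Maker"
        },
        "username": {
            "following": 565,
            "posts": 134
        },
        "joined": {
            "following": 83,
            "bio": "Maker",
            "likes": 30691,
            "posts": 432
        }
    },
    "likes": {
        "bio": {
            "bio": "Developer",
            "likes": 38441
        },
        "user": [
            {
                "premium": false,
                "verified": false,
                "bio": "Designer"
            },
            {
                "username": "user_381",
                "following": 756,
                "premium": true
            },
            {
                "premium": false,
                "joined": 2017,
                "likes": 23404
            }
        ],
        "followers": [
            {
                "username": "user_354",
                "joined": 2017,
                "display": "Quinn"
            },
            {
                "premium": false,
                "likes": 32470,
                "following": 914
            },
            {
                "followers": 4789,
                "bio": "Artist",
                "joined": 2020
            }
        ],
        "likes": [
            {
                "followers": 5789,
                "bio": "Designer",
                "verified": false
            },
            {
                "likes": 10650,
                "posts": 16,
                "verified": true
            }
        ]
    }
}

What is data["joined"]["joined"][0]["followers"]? 2955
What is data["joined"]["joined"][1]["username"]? "user_548"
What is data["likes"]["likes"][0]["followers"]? 5789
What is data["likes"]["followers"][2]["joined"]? 2020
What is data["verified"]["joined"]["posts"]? 432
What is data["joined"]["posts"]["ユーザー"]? 18569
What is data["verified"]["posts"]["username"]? "user_159"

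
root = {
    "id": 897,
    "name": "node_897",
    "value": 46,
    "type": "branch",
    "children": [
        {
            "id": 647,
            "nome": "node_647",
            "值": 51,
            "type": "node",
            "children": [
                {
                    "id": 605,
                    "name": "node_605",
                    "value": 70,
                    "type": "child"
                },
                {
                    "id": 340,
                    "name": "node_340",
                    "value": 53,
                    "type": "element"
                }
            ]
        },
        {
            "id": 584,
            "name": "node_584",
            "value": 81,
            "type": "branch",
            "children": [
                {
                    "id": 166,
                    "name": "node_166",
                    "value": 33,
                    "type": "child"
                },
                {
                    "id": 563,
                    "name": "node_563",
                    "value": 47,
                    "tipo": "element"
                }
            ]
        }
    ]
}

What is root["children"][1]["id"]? 584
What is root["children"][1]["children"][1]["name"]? "node_563"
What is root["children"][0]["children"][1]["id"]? 340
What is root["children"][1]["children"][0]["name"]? "node_166"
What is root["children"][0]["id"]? 647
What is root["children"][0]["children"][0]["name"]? "node_605"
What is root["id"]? 897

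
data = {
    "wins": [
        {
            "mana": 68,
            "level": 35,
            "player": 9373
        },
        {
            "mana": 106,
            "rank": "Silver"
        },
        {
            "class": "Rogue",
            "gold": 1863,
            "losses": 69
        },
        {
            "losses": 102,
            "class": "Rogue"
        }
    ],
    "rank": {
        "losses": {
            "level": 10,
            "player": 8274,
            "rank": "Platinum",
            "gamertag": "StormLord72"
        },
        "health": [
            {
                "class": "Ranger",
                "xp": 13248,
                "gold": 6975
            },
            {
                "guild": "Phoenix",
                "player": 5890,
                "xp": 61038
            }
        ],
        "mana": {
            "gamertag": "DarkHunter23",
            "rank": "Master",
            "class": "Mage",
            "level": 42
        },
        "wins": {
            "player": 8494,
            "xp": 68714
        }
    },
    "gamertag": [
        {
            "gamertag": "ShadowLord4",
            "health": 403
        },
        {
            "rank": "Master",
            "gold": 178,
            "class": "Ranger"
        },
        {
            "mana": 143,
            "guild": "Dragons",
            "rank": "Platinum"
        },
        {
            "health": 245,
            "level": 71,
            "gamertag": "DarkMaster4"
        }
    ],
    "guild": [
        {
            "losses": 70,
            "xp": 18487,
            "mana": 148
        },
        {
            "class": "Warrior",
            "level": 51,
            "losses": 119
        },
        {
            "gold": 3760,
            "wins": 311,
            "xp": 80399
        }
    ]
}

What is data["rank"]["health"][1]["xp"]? 61038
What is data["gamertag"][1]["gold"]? 178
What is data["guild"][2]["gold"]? 3760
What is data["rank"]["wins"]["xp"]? 68714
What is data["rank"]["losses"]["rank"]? "Platinum"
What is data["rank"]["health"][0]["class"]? "Ranger"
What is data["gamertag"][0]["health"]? 403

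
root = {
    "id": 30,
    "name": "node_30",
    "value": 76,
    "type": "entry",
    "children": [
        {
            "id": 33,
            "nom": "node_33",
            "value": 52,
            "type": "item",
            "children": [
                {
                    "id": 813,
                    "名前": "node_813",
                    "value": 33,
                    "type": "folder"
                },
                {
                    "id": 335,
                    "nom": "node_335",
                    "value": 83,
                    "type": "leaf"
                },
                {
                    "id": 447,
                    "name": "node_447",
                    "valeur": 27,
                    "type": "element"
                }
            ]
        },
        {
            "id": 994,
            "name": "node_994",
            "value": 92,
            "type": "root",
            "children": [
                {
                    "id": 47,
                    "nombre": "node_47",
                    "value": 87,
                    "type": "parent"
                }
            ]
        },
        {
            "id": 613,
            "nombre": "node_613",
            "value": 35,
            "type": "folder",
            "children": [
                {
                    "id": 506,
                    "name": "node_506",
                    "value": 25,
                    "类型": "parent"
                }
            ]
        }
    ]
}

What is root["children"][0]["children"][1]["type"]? "leaf"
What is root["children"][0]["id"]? 33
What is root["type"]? "entry"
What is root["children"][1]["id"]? 994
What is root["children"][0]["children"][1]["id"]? 335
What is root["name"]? "node_30"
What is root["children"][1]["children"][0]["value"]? 87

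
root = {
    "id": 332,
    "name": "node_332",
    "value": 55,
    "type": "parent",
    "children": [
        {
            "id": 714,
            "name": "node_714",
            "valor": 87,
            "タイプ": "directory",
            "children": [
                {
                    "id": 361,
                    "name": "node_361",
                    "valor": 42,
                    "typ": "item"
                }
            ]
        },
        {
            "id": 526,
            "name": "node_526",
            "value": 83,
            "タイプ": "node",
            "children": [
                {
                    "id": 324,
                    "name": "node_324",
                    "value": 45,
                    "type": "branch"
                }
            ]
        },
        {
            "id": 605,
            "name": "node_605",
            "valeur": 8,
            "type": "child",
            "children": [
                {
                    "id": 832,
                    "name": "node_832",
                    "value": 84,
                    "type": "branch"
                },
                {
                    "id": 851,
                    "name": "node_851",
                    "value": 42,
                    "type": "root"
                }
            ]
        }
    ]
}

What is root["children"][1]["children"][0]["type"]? "branch"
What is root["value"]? 55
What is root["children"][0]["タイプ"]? "directory"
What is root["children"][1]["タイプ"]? "node"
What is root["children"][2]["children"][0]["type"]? "branch"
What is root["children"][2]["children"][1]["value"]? 42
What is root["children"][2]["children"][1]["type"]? "root"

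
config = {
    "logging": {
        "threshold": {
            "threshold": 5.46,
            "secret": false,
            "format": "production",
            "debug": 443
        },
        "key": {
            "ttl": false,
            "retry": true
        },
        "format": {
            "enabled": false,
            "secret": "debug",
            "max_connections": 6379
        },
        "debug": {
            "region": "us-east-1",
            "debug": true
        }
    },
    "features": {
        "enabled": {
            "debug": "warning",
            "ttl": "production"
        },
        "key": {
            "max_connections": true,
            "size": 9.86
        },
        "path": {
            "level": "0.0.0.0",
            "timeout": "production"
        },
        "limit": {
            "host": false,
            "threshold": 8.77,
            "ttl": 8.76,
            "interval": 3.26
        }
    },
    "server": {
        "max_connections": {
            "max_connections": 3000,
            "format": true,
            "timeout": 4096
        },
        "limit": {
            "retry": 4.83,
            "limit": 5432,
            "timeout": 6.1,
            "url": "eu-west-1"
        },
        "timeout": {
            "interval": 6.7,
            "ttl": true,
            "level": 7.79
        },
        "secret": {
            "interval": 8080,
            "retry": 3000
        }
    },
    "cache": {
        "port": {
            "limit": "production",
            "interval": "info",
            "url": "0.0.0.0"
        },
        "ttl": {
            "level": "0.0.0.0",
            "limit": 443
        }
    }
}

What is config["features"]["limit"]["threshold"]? 8.77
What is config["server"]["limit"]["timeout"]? 6.1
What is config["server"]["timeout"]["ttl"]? True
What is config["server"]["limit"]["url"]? "eu-west-1"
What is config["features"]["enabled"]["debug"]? "warning"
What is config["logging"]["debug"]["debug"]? True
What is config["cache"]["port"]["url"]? "0.0.0.0"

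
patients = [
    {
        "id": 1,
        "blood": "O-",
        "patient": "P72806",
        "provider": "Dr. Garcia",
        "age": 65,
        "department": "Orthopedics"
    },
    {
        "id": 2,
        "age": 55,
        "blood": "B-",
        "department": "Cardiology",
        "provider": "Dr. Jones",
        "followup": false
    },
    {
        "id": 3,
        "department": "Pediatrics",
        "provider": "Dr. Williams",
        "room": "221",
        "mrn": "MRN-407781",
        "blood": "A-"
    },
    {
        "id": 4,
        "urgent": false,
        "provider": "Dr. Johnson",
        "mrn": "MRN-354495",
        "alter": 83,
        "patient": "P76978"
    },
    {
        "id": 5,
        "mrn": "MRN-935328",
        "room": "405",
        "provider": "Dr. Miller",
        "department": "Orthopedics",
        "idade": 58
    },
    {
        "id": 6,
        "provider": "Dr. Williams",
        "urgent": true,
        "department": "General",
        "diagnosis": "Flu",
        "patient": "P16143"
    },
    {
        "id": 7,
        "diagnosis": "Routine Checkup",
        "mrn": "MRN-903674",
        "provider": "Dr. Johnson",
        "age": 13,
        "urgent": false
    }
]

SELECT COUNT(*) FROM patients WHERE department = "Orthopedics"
2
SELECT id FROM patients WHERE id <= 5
[1, 2, 3, 4, 5]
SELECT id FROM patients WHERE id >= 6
[6, 7]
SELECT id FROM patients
[1, 2, 3, 4, 5, 6, 7]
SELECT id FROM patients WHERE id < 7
[1, 2, 3, 4, 5, 6]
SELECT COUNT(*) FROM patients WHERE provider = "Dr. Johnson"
2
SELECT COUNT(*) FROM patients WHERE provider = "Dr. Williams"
2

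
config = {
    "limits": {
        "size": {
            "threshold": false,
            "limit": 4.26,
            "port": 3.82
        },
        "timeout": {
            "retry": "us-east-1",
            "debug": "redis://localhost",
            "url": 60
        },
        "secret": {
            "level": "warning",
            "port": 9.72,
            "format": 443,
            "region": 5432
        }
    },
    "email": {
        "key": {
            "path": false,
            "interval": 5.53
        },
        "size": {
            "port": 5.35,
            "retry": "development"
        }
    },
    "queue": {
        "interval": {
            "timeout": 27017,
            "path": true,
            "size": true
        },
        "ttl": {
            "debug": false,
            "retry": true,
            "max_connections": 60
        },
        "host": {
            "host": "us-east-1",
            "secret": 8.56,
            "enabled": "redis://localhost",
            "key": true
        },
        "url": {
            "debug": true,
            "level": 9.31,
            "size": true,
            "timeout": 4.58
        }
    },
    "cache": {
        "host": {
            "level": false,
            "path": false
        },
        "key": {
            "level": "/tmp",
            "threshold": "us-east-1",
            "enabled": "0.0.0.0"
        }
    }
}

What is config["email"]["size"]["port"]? 5.35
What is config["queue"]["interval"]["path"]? True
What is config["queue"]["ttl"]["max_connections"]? 60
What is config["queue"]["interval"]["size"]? True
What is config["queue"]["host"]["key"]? True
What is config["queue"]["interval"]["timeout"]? 27017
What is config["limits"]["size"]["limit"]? 4.26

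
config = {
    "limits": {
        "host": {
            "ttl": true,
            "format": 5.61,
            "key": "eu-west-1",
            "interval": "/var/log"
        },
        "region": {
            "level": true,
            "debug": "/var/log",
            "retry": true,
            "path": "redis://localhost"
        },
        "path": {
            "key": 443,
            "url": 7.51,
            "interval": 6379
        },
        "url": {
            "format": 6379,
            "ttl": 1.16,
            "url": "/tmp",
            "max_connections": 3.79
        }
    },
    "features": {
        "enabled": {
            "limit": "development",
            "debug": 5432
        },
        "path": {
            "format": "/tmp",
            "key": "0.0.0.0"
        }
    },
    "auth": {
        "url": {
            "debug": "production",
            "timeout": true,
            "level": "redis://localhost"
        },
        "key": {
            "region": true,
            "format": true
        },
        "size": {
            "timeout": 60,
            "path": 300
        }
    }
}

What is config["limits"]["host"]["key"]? "eu-west-1"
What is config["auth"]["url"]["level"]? "redis://localhost"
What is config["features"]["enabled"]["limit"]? "development"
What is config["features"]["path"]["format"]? "/tmp"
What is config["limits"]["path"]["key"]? 443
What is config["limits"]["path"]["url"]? 7.51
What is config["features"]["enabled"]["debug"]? 5432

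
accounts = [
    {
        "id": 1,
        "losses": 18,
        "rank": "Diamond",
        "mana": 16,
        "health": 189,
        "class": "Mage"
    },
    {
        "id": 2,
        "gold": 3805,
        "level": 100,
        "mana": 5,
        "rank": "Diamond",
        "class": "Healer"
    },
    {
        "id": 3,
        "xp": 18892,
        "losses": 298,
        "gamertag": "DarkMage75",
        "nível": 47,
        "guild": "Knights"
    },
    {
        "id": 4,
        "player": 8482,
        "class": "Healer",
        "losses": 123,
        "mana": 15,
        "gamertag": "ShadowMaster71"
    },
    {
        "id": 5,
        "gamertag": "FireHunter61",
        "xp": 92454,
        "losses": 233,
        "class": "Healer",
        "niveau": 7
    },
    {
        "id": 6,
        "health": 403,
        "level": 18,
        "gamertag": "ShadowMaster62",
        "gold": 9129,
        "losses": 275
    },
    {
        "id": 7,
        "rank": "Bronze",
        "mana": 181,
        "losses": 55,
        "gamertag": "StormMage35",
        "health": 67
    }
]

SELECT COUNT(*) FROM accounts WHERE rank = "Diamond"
2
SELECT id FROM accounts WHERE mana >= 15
[1, 4, 7]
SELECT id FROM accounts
[1, 2, 3, 4, 5, 6, 7]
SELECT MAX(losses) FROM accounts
298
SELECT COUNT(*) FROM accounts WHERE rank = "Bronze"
1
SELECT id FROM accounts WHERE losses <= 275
[1, 4, 5, 6, 7]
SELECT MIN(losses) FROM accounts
18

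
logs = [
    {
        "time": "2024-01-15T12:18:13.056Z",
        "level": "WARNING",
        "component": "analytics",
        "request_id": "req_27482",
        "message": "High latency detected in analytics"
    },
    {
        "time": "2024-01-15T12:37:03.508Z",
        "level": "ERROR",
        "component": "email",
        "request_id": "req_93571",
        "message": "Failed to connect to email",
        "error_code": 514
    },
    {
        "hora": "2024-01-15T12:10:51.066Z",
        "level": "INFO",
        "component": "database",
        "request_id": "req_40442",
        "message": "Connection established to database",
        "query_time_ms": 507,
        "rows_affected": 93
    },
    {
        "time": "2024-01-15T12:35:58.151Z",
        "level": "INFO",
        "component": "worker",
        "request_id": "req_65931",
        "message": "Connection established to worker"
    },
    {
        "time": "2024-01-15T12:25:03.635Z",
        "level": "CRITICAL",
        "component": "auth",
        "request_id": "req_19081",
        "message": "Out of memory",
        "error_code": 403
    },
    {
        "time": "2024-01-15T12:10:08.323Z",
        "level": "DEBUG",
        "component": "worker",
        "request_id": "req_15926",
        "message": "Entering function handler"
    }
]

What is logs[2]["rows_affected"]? 93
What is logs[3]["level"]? "INFO"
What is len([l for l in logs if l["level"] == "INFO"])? 2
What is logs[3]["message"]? "Connection established to worker"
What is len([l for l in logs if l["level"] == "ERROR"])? 1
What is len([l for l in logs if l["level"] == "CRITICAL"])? 1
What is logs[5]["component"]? "worker"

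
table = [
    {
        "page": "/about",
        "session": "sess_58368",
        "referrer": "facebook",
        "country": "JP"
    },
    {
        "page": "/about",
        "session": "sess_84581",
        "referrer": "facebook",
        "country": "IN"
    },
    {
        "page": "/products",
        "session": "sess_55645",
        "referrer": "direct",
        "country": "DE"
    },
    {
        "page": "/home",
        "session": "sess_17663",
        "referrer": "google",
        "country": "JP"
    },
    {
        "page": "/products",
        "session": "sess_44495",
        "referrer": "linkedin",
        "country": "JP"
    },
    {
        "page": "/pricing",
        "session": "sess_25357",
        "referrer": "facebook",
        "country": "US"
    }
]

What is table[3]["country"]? "JP"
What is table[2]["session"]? "sess_55645"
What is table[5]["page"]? "/pricing"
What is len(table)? 6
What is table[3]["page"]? "/home"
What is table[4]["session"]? "sess_44495"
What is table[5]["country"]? "US"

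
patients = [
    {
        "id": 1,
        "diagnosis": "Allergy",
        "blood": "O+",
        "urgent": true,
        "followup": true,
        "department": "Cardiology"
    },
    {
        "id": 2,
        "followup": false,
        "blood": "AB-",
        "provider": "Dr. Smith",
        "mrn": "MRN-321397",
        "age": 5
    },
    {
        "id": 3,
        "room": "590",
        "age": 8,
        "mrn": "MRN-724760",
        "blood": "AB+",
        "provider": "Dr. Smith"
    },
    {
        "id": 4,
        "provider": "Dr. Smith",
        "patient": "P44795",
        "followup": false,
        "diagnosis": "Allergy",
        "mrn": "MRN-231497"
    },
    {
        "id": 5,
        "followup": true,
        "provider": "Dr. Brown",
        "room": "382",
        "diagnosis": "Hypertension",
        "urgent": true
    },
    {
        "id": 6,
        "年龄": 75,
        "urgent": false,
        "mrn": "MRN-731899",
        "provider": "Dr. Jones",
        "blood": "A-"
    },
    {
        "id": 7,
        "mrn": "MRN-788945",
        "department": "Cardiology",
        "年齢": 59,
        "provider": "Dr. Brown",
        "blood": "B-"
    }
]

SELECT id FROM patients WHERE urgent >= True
[1, 5]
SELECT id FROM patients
[1, 2, 3, 4, 5, 6, 7]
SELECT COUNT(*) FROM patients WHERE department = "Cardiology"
2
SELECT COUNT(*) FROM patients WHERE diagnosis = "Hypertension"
1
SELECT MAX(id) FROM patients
7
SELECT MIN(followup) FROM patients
False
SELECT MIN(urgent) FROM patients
False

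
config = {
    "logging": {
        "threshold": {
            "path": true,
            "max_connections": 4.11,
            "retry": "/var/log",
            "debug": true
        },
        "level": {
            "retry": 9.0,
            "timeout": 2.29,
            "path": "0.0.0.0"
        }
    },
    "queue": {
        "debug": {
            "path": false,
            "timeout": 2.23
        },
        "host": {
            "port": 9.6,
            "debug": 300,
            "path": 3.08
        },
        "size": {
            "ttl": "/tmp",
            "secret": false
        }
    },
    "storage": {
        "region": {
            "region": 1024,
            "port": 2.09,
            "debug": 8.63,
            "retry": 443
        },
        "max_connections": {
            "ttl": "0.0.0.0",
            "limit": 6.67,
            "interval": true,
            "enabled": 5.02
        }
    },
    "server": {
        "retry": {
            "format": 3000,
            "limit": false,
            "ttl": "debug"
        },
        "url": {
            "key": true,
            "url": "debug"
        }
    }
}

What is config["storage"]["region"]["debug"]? 8.63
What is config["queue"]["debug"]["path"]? False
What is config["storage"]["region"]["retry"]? 443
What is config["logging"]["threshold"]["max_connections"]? 4.11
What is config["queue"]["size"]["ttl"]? "/tmp"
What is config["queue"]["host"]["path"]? 3.08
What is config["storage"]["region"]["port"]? 2.09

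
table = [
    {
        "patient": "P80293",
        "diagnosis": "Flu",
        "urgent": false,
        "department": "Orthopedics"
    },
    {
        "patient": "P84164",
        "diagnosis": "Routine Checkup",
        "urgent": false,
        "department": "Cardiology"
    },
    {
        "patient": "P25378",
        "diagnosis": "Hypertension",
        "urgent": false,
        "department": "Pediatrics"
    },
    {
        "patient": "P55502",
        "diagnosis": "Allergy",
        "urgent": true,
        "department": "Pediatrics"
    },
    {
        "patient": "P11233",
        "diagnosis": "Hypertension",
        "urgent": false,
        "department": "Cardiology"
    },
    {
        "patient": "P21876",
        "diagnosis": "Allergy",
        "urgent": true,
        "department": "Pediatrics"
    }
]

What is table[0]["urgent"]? False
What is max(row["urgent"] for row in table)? True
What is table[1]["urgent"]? False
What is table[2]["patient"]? "P25378"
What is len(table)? 6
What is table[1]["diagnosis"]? "Routine Checkup"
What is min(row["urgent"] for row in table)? False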